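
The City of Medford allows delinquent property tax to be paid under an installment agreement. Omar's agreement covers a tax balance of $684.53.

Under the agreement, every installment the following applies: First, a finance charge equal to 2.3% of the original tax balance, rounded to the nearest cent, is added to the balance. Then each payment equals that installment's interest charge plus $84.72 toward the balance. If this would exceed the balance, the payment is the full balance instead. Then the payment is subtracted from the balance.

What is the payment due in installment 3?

Installment 1: opening $684.53; interest $15.74 → $700.27; payment $100.46; balance $599.81
Installment 2: opening $599.81; interest $15.74 → $615.55; payment $100.46; balance $515.09
Installment 3: opening $515.09; interest $15.74 → $530.83; payment $100.46; balance $430.37

$100.46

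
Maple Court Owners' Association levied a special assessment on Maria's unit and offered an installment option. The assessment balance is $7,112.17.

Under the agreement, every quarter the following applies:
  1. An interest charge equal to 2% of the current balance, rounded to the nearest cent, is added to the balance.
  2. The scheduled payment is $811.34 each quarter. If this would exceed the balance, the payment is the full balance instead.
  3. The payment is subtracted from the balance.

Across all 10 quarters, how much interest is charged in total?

Quarter 1: opening $7,112.17; interest $142.24 → $7,254.41; payment $811.34; balance $6,443.07
Quarter 2: opening $6,443.07; interest $128.86 → $6,571.93; payment $811.34; balance $5,760.59
Quarter 3: opening $5,760.59; interest $115.21 → $5,875.80; payment $811.34; balance $5,064.46
Quarter 4: opening $5,064.46; interest $101.29 → $5,165.75; payment $811.34; balance $4,354.41
Quarter 5: opening $4,354.41; interest $87.09 → $4,441.50; payment $811.34; balance $3,630.16
Quarter 6: opening $3,630.16; interest $72.60 → $3,702.76; payment $811.34; balance $2,891.42
Quarter 7: opening $2,891.42; interest $57.83 → $2,949.25; payment $811.34; balance $2,137.91
Quarter 8: opening $2,137.91; interest $42.76 → $2,180.67; payment $811.34; balance $1,369.33
Quarter 9: opening $1,369.33; interest $27.39 → $1,396.72; payment $811.34; balance $585.38
Quarter 10: opening $585.38; interest $11.71 → $597.09; payment $597.09; balance $0.00
Total interest: $142.24 + $128.86 + $115.21 + $101.29 + $87.09 + $72.60 + $57.83 + $42.76 + $27.39 + $11.71 = $786.98

$786.98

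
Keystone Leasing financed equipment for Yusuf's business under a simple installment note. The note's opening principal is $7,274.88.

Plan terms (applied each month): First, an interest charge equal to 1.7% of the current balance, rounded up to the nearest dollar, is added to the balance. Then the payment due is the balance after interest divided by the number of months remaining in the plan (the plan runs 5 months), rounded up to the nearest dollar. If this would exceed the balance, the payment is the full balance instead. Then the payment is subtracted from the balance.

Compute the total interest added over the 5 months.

$382.00

Month 1: opening $7,274.88; interest $124.00 → $7,398.88; payment $1,480.00; balance $5,918.88
Month 2: opening $5,918.88; interest $101.00 → $6,019.88; payment $1,505.00; balance $4,514.88
Month 3: opening $4,514.88; interest $77.00 → $4,591.88; payment $1,531.00; balance $3,060.88
Month 4: opening $3,060.88; interest $53.00 → $3,113.88; payment $1,557.00; balance $1,556.88
Month 5: opening $1,556.88; interest $27.00 → $1,583.88; payment $1,583.88; balance $0.00
Total interest: $124.00 + $101.00 + $77.00 + $53.00 + $27.00 = $382.00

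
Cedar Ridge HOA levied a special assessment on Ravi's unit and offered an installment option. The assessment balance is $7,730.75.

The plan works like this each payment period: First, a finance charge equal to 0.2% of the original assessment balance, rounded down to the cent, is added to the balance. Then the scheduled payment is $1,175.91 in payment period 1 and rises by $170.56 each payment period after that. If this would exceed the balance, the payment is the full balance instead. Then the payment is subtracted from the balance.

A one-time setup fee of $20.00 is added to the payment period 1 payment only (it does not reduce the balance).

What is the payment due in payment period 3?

$1,517.03

Payment period 1: $7,730.75 +$15.46 interest = $7,746.21; pay $1,175.91 (+ $20.00 fee) → $6,570.30
Payment period 2: $6,570.30 +$15.46 interest = $6,585.76; pay $1,346.47 → $5,239.29
Payment period 3: $5,239.29 +$15.46 interest = $5,254.75; pay $1,517.03 → $3,737.72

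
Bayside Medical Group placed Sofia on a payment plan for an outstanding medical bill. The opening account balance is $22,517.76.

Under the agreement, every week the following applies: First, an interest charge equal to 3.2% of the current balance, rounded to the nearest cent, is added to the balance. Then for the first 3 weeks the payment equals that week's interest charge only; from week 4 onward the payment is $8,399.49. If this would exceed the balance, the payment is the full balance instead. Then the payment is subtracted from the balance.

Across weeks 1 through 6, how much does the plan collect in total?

$26,096.13

Week 1: $22,517.76 +$720.57 interest = $23,238.33; pay $720.57 → $22,517.76
Week 2: $22,517.76 +$720.57 interest = $23,238.33; pay $720.57 → $22,517.76
Week 3: $22,517.76 +$720.57 interest = $23,238.33; pay $720.57 → $22,517.76
Week 4: $22,517.76 +$720.57 interest = $23,238.33; pay $8,399.49 → $14,838.84
Week 5: $14,838.84 +$474.84 interest = $15,313.68; pay $8,399.49 → $6,914.19
Week 6: $6,914.19 +$221.25 interest = $7,135.44; pay $7,135.44 → $0.00
Total paid: $26,096.13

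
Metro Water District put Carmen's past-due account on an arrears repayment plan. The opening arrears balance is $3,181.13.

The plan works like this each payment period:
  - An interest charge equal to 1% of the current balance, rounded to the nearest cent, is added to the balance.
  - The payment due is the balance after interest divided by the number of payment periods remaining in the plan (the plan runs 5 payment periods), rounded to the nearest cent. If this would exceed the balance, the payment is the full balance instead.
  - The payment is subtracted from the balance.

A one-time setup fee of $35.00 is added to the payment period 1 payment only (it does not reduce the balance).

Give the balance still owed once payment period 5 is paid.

$0.00

# | Opening | Interest | Payment | Fee | End bal
1 | $3,181.13 | $31.81 | $642.59 | $35.00 | $2,570.35
2 | $2,570.35 | $25.70 | $649.01 | — | $1,947.04
3 | $1,947.04 | $19.47 | $655.50 | — | $1,311.01
4 | $1,311.01 | $13.11 | $662.06 | — | $662.06
5 | $662.06 | $6.62 | $668.68 | — | $0.00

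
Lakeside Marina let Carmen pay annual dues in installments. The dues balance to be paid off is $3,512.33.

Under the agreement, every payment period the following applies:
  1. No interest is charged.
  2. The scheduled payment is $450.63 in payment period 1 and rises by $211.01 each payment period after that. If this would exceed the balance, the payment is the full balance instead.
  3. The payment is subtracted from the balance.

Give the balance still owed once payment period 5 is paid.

$0.00

# | Opening | Payment | End bal
1 | $3,512.33 | $450.63 | $3,061.70
2 | $3,061.70 | $661.64 | $2,400.06
3 | $2,400.06 | $872.65 | $1,527.41
4 | $1,527.41 | $1,083.66 | $443.75
5 | $443.75 | $443.75 | $0.00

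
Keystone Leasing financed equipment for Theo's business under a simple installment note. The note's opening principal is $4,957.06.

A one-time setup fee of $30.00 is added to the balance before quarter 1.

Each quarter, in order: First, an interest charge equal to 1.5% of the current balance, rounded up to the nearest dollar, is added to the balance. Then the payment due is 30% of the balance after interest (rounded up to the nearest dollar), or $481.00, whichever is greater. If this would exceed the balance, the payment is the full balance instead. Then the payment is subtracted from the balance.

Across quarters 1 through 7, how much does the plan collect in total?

Quarter 1: $4,987.06 +$75.00 interest = $5,062.06; pay $1,519.00 → $3,543.06
Quarter 2: $3,543.06 +$54.00 interest = $3,597.06; pay $1,080.00 → $2,517.06
Quarter 3: $2,517.06 +$38.00 interest = $2,555.06; pay $767.00 → $1,788.06
Quarter 4: $1,788.06 +$27.00 interest = $1,815.06; pay $545.00 → $1,270.06
Quarter 5: $1,270.06 +$20.00 interest = $1,290.06; pay $481.00 → $809.06
Quarter 6: $809.06 +$13.00 interest = $822.06; pay $481.00 → $341.06
Quarter 7: $341.06 +$6.00 interest = $347.06; pay $347.06 → $0.00
Total paid: $5,220.06

$5,220.06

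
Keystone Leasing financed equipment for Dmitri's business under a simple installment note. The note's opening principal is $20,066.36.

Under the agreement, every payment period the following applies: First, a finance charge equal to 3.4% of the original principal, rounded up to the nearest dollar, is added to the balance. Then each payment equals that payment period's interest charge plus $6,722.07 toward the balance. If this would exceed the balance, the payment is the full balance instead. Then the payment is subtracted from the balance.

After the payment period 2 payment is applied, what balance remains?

# | Opening | Interest | Payment | End bal
1 | $20,066.36 | $683.00 | $7,405.07 | $13,344.29
2 | $13,344.29 | $683.00 | $7,405.07 | $6,622.22

$6,622.22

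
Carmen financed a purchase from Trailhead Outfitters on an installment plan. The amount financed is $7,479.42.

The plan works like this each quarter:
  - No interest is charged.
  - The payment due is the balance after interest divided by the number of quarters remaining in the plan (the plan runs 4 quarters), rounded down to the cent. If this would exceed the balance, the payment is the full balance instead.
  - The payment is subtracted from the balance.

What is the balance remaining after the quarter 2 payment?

Quarter 1: opening $7,479.42; payment $1,869.85; balance $5,609.57
Quarter 2: opening $5,609.57; payment $1,869.85; balance $3,739.72

$3,739.72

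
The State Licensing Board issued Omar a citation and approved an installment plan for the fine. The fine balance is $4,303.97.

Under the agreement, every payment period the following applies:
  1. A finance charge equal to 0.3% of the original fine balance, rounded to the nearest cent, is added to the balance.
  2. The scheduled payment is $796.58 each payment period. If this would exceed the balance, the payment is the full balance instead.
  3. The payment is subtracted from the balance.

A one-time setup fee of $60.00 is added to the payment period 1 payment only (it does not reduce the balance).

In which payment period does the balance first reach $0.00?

Payment period 1: opening $4,303.97; interest $12.91 → $4,316.88; payment $796.58 (+ $60.00 fee); balance $3,520.30
Payment period 2: opening $3,520.30; interest $12.91 → $3,533.21; payment $796.58; balance $2,736.63
Payment period 3: opening $2,736.63; interest $12.91 → $2,749.54; payment $796.58; balance $1,952.96
Payment period 4: opening $1,952.96; interest $12.91 → $1,965.87; payment $796.58; balance $1,169.29
Payment period 5: opening $1,169.29; interest $12.91 → $1,182.20; payment $796.58; balance $385.62
Payment period 6: opening $385.62; interest $12.91 → $398.53; payment $398.53; balance $0.00
Balance reaches $0.00 in payment period 6.

6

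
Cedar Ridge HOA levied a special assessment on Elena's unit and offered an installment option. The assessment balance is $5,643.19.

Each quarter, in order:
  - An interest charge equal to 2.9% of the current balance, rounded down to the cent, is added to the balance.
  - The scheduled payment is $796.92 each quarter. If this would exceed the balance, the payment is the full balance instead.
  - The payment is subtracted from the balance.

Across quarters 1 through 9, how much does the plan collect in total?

Quarter 1: $5,643.19 +$163.65 interest = $5,806.84; pay $796.92 → $5,009.92
Quarter 2: $5,009.92 +$145.28 interest = $5,155.20; pay $796.92 → $4,358.28
Quarter 3: $4,358.28 +$126.39 interest = $4,484.67; pay $796.92 → $3,687.75
Quarter 4: $3,687.75 +$106.94 interest = $3,794.69; pay $796.92 → $2,997.77
Quarter 5: $2,997.77 +$86.93 interest = $3,084.70; pay $796.92 → $2,287.78
Quarter 6: $2,287.78 +$66.34 interest = $2,354.12; pay $796.92 → $1,557.20
Quarter 7: $1,557.20 +$45.15 interest = $1,602.35; pay $796.92 → $805.43
Quarter 8: $805.43 +$23.35 interest = $828.78; pay $796.92 → $31.86
Quarter 9: $31.86 +$0.92 interest = $32.78; pay $32.78 → $0.00
Total paid: $6,408.14

$6,408.14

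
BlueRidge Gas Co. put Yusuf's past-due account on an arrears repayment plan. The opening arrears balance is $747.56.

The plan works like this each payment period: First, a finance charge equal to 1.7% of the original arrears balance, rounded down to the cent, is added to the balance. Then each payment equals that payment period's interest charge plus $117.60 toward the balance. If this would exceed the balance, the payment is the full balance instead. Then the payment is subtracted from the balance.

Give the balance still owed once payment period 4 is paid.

# | Opening | Interest | Payment | End bal
1 | $747.56 | $12.70 | $130.30 | $629.96
2 | $629.96 | $12.70 | $130.30 | $512.36
3 | $512.36 | $12.70 | $130.30 | $394.76
4 | $394.76 | $12.70 | $130.30 | $277.16

$277.16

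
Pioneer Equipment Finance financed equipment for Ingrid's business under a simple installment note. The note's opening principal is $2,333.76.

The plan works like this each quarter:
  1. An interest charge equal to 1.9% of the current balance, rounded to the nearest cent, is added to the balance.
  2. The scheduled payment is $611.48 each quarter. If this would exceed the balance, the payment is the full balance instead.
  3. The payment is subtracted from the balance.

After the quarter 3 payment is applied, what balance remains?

$599.82

Quarter 1: opening $2,333.76; interest $44.34 → $2,378.10; payment $611.48; balance $1,766.62
Quarter 2: opening $1,766.62; interest $33.57 → $1,800.19; payment $611.48; balance $1,188.71
Quarter 3: opening $1,188.71; interest $22.59 → $1,211.30; payment $611.48; balance $599.82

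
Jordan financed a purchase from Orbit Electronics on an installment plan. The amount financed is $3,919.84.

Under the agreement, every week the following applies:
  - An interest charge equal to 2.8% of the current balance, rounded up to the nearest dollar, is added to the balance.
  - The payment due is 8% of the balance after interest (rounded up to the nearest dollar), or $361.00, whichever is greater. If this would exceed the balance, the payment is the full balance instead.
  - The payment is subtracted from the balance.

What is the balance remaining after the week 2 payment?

Week 1: opening $3,919.84; interest $110.00 → $4,029.84; payment $361.00; balance $3,668.84
Week 2: opening $3,668.84; interest $103.00 → $3,771.84; payment $361.00; balance $3,410.84

$3,410.84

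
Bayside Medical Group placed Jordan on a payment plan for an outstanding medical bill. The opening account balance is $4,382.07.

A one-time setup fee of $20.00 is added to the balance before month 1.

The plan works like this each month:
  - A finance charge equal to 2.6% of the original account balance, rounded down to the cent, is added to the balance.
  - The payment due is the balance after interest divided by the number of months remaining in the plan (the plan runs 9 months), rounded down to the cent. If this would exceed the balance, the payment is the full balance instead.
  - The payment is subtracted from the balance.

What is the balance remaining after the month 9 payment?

# | Opening | Interest | Payment | End bal
1 | $4,402.07 | $113.93 | $501.77 | $4,014.23
2 | $4,014.23 | $113.93 | $516.02 | $3,612.14
3 | $3,612.14 | $113.93 | $532.29 | $3,193.78
4 | $3,193.78 | $113.93 | $551.28 | $2,756.43
5 | $2,756.43 | $113.93 | $574.07 | $2,296.29
6 | $2,296.29 | $113.93 | $602.55 | $1,807.67
7 | $1,807.67 | $113.93 | $640.53 | $1,281.07
8 | $1,281.07 | $113.93 | $697.50 | $697.50
9 | $697.50 | $113.93 | $811.43 | $0.00

$0.00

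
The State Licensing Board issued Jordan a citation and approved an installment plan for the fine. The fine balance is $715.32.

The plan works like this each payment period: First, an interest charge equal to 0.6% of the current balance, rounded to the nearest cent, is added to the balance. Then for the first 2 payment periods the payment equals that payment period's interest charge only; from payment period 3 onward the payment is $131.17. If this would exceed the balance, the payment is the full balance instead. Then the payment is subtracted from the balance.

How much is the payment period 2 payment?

# | Opening | Interest | Payment | End bal
1 | $715.32 | $4.29 | $4.29 | $715.32
2 | $715.32 | $4.29 | $4.29 | $715.32

$4.29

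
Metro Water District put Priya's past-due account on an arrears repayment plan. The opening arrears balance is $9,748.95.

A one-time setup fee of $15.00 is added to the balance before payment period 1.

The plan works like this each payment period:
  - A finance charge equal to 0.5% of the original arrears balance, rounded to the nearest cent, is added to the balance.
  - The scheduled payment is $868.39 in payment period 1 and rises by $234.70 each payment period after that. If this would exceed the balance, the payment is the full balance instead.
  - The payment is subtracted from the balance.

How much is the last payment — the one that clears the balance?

$1,374.29

Payment period 1: $9,763.95 +$48.74 interest = $9,812.69; pay $868.39 → $8,944.30
Payment period 2: $8,944.30 +$48.74 interest = $8,993.04; pay $1,103.09 → $7,889.95
Payment period 3: $7,889.95 +$48.74 interest = $7,938.69; pay $1,337.79 → $6,600.90
Payment period 4: $6,600.90 +$48.74 interest = $6,649.64; pay $1,572.49 → $5,077.15
Payment period 5: $5,077.15 +$48.74 interest = $5,125.89; pay $1,807.19 → $3,318.70
Payment period 6: $3,318.70 +$48.74 interest = $3,367.44; pay $2,041.89 → $1,325.55
Payment period 7: $1,325.55 +$48.74 interest = $1,374.29; pay $1,374.29 → $0.00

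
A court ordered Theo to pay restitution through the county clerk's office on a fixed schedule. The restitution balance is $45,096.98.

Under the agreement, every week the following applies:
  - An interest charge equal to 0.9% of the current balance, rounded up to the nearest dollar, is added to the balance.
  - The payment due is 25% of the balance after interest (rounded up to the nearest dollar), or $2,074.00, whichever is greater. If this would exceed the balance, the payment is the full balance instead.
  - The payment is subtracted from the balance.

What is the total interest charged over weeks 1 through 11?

Week 1: $45,096.98 +$406.00 interest = $45,502.98; pay $11,376.00 → $34,126.98
Week 2: $34,126.98 +$308.00 interest = $34,434.98; pay $8,609.00 → $25,825.98
Week 3: $25,825.98 +$233.00 interest = $26,058.98; pay $6,515.00 → $19,543.98
Week 4: $19,543.98 +$176.00 interest = $19,719.98; pay $4,930.00 → $14,789.98
Week 5: $14,789.98 +$134.00 interest = $14,923.98; pay $3,731.00 → $11,192.98
Week 6: $11,192.98 +$101.00 interest = $11,293.98; pay $2,824.00 → $8,469.98
Week 7: $8,469.98 +$77.00 interest = $8,546.98; pay $2,137.00 → $6,409.98
Week 8: $6,409.98 +$58.00 interest = $6,467.98; pay $2,074.00 → $4,393.98
Week 9: $4,393.98 +$40.00 interest = $4,433.98; pay $2,074.00 → $2,359.98
Week 10: $2,359.98 +$22.00 interest = $2,381.98; pay $2,074.00 → $307.98
Week 11: $307.98 +$3.00 interest = $310.98; pay $310.98 → $0.00
Total interest: $406.00 + $308.00 + $233.00 + $176.00 + $134.00 + $101.00 + $77.00 + $58.00 + $40.00 + $22.00 + $3.00 = $1,558.00

$1,558.00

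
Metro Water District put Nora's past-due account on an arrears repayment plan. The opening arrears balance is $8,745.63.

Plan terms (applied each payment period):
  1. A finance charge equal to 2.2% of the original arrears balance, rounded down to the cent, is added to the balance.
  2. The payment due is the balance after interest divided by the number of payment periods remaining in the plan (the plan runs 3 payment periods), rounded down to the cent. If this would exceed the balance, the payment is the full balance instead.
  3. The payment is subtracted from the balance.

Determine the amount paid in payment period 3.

$3,267.95

# | Opening | Interest | Payment | End bal
1 | $8,745.63 | $192.40 | $2,979.34 | $5,958.69
2 | $5,958.69 | $192.40 | $3,075.54 | $3,075.55
3 | $3,075.55 | $192.40 | $3,267.95 | $0.00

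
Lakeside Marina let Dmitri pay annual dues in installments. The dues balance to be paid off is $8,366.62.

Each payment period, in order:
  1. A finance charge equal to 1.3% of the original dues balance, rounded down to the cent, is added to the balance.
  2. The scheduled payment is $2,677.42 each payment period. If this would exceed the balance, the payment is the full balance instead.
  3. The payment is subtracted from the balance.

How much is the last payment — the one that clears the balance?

$769.40

# | Opening | Interest | Payment | End bal
1 | $8,366.62 | $108.76 | $2,677.42 | $5,797.96
2 | $5,797.96 | $108.76 | $2,677.42 | $3,229.30
3 | $3,229.30 | $108.76 | $2,677.42 | $660.64
4 | $660.64 | $108.76 | $769.40 | $0.00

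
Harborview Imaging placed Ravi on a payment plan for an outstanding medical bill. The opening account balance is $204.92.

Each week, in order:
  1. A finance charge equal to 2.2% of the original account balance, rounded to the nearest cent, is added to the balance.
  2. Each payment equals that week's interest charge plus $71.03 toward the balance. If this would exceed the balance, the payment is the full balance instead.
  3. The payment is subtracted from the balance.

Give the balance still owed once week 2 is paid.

$62.86

# | Opening | Interest | Payment | End bal
1 | $204.92 | $4.51 | $75.54 | $133.89
2 | $133.89 | $4.51 | $75.54 | $62.86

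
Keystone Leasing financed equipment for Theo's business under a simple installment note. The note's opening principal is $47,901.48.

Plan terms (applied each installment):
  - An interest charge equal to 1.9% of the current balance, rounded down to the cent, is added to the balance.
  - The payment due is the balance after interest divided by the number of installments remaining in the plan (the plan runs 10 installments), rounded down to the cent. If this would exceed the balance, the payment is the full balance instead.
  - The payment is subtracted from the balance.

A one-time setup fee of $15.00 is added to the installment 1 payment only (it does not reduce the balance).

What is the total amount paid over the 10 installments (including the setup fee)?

Installment 1: opening $47,901.48; interest $910.12 → $48,811.60; payment $4,881.16 (+ $15.00 fee); balance $43,930.44
Installment 2: opening $43,930.44; interest $834.67 → $44,765.11; payment $4,973.90; balance $39,791.21
Installment 3: opening $39,791.21; interest $756.03 → $40,547.24; payment $5,068.40; balance $35,478.84
Installment 4: opening $35,478.84; interest $674.09 → $36,152.93; payment $5,164.70; balance $30,988.23
Installment 5: opening $30,988.23; interest $588.77 → $31,577.00; payment $5,262.83; balance $26,314.17
Installment 6: opening $26,314.17; interest $499.96 → $26,814.13; payment $5,362.82; balance $21,451.31
Installment 7: opening $21,451.31; interest $407.57 → $21,858.88; payment $5,464.72; balance $16,394.16
Installment 8: opening $16,394.16; interest $311.48 → $16,705.64; payment $5,568.54; balance $11,137.10
Installment 9: opening $11,137.10; interest $211.60 → $11,348.70; payment $5,674.35; balance $5,674.35
Installment 10: opening $5,674.35; interest $107.81 → $5,782.16; payment $5,782.16; balance $0.00
Total paid: $53,218.58

$53,218.58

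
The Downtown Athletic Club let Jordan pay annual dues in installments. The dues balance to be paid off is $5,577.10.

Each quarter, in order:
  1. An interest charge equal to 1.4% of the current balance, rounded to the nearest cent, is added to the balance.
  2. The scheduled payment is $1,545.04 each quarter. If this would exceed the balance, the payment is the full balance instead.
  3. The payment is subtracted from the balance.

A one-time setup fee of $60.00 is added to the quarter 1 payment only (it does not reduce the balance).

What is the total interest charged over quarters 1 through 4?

$187.94

# | Opening | Interest | Payment | Fee | End bal
1 | $5,577.10 | $78.08 | $1,545.04 | $60.00 | $4,110.14
2 | $4,110.14 | $57.54 | $1,545.04 | — | $2,622.64
3 | $2,622.64 | $36.72 | $1,545.04 | — | $1,114.32
4 | $1,114.32 | $15.60 | $1,129.92 | — | $0.00
Total interest: $78.08 + $57.54 + $36.72 + $15.60 = $187.94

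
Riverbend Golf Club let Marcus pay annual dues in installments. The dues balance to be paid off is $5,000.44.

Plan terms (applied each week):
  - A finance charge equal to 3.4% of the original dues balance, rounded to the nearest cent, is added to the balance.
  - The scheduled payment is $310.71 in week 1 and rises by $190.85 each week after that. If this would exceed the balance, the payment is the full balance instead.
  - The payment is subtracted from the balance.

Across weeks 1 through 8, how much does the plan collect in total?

$6,360.52

Week 1: $5,000.44 +$170.01 interest = $5,170.45; pay $310.71 → $4,859.74
Week 2: $4,859.74 +$170.01 interest = $5,029.75; pay $501.56 → $4,528.19
Week 3: $4,528.19 +$170.01 interest = $4,698.20; pay $692.41 → $4,005.79
Week 4: $4,005.79 +$170.01 interest = $4,175.80; pay $883.26 → $3,292.54
Week 5: $3,292.54 +$170.01 interest = $3,462.55; pay $1,074.11 → $2,388.44
Week 6: $2,388.44 +$170.01 interest = $2,558.45; pay $1,264.96 → $1,293.49
Week 7: $1,293.49 +$170.01 interest = $1,463.50; pay $1,455.81 → $7.69
Week 8: $7.69 +$170.01 interest = $177.70; pay $177.70 → $0.00
Total paid: $6,360.52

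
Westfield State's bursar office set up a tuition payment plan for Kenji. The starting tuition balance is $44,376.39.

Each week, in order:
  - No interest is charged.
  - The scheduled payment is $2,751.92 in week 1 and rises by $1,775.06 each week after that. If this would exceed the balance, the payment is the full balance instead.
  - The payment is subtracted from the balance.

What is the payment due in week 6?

Week 1: $44,376.39 − $2,751.92 → $41,624.47
Week 2: $41,624.47 − $4,526.98 → $37,097.49
Week 3: $37,097.49 − $6,302.04 → $30,795.45
Week 4: $30,795.45 − $8,077.10 → $22,718.35
Week 5: $22,718.35 − $9,852.16 → $12,866.19
Week 6: $12,866.19 − $11,627.22 → $1,238.97

$11,627.22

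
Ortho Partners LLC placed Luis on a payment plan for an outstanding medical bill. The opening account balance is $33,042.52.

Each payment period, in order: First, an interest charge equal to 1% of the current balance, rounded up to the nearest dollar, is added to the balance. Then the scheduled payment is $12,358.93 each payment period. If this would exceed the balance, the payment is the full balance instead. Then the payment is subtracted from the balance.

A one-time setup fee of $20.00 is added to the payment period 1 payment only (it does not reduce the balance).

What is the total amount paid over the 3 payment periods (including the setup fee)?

# | Opening | Interest | Payment | Fee | End bal
1 | $33,042.52 | $331.00 | $12,358.93 | $20.00 | $21,014.59
2 | $21,014.59 | $211.00 | $12,358.93 | — | $8,866.66
3 | $8,866.66 | $89.00 | $8,955.66 | — | $0.00
Total paid: $33,693.52

$33,693.52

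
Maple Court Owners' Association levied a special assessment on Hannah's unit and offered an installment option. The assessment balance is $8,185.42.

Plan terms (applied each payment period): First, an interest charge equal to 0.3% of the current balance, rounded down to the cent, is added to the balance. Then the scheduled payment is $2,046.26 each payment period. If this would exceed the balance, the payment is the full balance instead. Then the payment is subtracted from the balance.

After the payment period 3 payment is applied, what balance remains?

# | Opening | Interest | Payment | End bal
1 | $8,185.42 | $24.55 | $2,046.26 | $6,163.71
2 | $6,163.71 | $18.49 | $2,046.26 | $4,135.94
3 | $4,135.94 | $12.40 | $2,046.26 | $2,102.08

$2,102.08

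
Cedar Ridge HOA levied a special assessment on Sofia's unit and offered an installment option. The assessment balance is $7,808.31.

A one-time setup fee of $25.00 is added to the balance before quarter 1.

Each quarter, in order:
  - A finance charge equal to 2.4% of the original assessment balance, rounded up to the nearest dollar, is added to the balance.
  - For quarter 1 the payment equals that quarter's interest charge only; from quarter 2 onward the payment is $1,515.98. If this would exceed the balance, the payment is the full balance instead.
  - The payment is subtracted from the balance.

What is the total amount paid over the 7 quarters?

$9,149.31

# | Opening | Interest | Payment | End bal
1 | $7,833.31 | $188.00 | $188.00 | $7,833.31
2 | $7,833.31 | $188.00 | $1,515.98 | $6,505.33
3 | $6,505.33 | $188.00 | $1,515.98 | $5,177.35
4 | $5,177.35 | $188.00 | $1,515.98 | $3,849.37
5 | $3,849.37 | $188.00 | $1,515.98 | $2,521.39
6 | $2,521.39 | $188.00 | $1,515.98 | $1,193.41
7 | $1,193.41 | $188.00 | $1,381.41 | $0.00
Total paid: $9,149.31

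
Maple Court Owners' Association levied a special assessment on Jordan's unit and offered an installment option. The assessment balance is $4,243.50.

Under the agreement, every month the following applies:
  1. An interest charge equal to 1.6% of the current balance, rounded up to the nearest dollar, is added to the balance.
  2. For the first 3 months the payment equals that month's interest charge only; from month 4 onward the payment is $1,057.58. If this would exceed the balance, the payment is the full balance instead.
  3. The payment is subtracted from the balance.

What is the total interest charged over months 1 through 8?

$385.00

Month 1: opening $4,243.50; interest $68.00 → $4,311.50; payment $68.00; balance $4,243.50
Month 2: opening $4,243.50; interest $68.00 → $4,311.50; payment $68.00; balance $4,243.50
Month 3: opening $4,243.50; interest $68.00 → $4,311.50; payment $68.00; balance $4,243.50
Month 4: opening $4,243.50; interest $68.00 → $4,311.50; payment $1,057.58; balance $3,253.92
Month 5: opening $3,253.92; interest $53.00 → $3,306.92; payment $1,057.58; balance $2,249.34
Month 6: opening $2,249.34; interest $36.00 → $2,285.34; payment $1,057.58; balance $1,227.76
Month 7: opening $1,227.76; interest $20.00 → $1,247.76; payment $1,057.58; balance $190.18
Month 8: opening $190.18; interest $4.00 → $194.18; payment $194.18; balance $0.00
Total interest: $68.00 + $68.00 + $68.00 + $68.00 + $53.00 + $36.00 + $20.00 + $4.00 = $385.00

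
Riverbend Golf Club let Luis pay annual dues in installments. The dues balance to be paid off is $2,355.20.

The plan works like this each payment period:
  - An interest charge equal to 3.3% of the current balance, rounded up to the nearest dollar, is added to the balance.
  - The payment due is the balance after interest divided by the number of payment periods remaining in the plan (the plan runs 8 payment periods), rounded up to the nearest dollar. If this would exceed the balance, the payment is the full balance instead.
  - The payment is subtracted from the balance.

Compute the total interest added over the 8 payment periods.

Payment period 1: $2,355.20 +$78.00 interest = $2,433.20; pay $305.00 → $2,128.20
Payment period 2: $2,128.20 +$71.00 interest = $2,199.20; pay $315.00 → $1,884.20
Payment period 3: $1,884.20 +$63.00 interest = $1,947.20; pay $325.00 → $1,622.20
Payment period 4: $1,622.20 +$54.00 interest = $1,676.20; pay $336.00 → $1,340.20
Payment period 5: $1,340.20 +$45.00 interest = $1,385.20; pay $347.00 → $1,038.20
Payment period 6: $1,038.20 +$35.00 interest = $1,073.20; pay $358.00 → $715.20
Payment period 7: $715.20 +$24.00 interest = $739.20; pay $370.00 → $369.20
Payment period 8: $369.20 +$13.00 interest = $382.20; pay $382.20 → $0.00
Total interest: $78.00 + $71.00 + $63.00 + $54.00 + $45.00 + $35.00 + $24.00 + $13.00 = $383.00

$383.00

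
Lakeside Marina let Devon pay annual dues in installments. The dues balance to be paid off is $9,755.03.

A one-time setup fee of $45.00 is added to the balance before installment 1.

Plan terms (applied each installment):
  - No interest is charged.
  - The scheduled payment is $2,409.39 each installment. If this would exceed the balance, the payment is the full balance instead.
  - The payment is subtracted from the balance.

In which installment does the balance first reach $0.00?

Installment 1: opening $9,800.03; payment $2,409.39; balance $7,390.64
Installment 2: opening $7,390.64; payment $2,409.39; balance $4,981.25
Installment 3: opening $4,981.25; payment $2,409.39; balance $2,571.86
Installment 4: opening $2,571.86; payment $2,409.39; balance $162.47
Installment 5: opening $162.47; payment $162.47; balance $0.00
Balance reaches $0.00 in installment 5.

5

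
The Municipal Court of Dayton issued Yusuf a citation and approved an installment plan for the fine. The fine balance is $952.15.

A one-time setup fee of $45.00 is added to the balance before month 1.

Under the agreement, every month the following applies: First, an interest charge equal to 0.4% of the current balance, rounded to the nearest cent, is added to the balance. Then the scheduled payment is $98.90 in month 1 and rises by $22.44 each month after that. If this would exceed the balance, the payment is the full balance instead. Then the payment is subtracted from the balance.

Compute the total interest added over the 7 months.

$16.74

Month 1: opening $997.15; interest $3.99 → $1,001.14; payment $98.90; balance $902.24
Month 2: opening $902.24; interest $3.61 → $905.85; payment $121.34; balance $784.51
Month 3: opening $784.51; interest $3.14 → $787.65; payment $143.78; balance $643.87
Month 4: opening $643.87; interest $2.58 → $646.45; payment $166.22; balance $480.23
Month 5: opening $480.23; interest $1.92 → $482.15; payment $188.66; balance $293.49
Month 6: opening $293.49; interest $1.17 → $294.66; payment $211.10; balance $83.56
Month 7: opening $83.56; interest $0.33 → $83.89; payment $83.89; balance $0.00
Total interest: $3.99 + $3.61 + $3.14 + $2.58 + $1.92 + $1.17 + $0.33 = $16.74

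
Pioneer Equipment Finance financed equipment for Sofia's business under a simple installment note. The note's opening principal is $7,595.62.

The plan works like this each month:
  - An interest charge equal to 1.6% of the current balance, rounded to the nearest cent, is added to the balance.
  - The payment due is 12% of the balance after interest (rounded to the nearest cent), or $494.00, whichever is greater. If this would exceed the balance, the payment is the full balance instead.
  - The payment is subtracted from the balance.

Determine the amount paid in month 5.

Month 1: $7,595.62 +$121.53 interest = $7,717.15; pay $926.06 → $6,791.09
Month 2: $6,791.09 +$108.66 interest = $6,899.75; pay $827.97 → $6,071.78
Month 3: $6,071.78 +$97.15 interest = $6,168.93; pay $740.27 → $5,428.66
Month 4: $5,428.66 +$86.86 interest = $5,515.52; pay $661.86 → $4,853.66
Month 5: $4,853.66 +$77.66 interest = $4,931.32; pay $591.76 → $4,339.56

$591.76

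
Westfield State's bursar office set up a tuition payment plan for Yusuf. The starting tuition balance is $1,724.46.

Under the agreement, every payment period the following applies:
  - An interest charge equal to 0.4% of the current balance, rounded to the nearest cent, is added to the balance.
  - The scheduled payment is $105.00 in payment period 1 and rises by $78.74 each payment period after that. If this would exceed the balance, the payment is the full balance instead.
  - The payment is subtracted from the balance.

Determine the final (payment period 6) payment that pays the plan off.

$441.22

Payment period 1: opening $1,724.46; interest $6.90 → $1,731.36; payment $105.00; balance $1,626.36
Payment period 2: opening $1,626.36; interest $6.51 → $1,632.87; payment $183.74; balance $1,449.13
Payment period 3: opening $1,449.13; interest $5.80 → $1,454.93; payment $262.48; balance $1,192.45
Payment period 4: opening $1,192.45; interest $4.77 → $1,197.22; payment $341.22; balance $856.00
Payment period 5: opening $856.00; interest $3.42 → $859.42; payment $419.96; balance $439.46
Payment period 6: opening $439.46; interest $1.76 → $441.22; payment $441.22; balance $0.00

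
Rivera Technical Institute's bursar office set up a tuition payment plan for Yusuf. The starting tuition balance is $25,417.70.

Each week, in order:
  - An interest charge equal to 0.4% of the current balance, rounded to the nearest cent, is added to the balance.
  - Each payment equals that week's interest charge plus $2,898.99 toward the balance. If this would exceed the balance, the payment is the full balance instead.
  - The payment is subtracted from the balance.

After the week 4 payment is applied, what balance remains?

$13,821.74

Week 1: $25,417.70 +$101.67 interest = $25,519.37; pay $3,000.66 → $22,518.71
Week 2: $22,518.71 +$90.07 interest = $22,608.78; pay $2,989.06 → $19,619.72
Week 3: $19,619.72 +$78.48 interest = $19,698.20; pay $2,977.47 → $16,720.73
Week 4: $16,720.73 +$66.88 interest = $16,787.61; pay $2,965.87 → $13,821.74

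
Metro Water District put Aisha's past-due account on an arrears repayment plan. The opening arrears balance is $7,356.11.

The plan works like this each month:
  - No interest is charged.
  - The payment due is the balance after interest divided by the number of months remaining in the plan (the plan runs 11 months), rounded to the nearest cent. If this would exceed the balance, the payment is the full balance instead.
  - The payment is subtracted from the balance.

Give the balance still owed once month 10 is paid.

$668.73

# | Opening | Payment | End bal
1 | $7,356.11 | $668.74 | $6,687.37
2 | $6,687.37 | $668.74 | $6,018.63
3 | $6,018.63 | $668.74 | $5,349.89
4 | $5,349.89 | $668.74 | $4,681.15
5 | $4,681.15 | $668.74 | $4,012.41
6 | $4,012.41 | $668.74 | $3,343.67
7 | $3,343.67 | $668.73 | $2,674.94
8 | $2,674.94 | $668.74 | $2,006.20
9 | $2,006.20 | $668.73 | $1,337.47
10 | $1,337.47 | $668.74 | $668.73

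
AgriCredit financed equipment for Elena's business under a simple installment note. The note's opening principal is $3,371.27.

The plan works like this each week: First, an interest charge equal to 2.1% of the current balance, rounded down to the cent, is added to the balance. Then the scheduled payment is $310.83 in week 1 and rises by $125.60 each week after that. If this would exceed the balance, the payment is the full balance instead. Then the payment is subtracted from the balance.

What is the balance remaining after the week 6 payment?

$0.00

Week 1: $3,371.27 +$70.79 interest = $3,442.06; pay $310.83 → $3,131.23
Week 2: $3,131.23 +$65.75 interest = $3,196.98; pay $436.43 → $2,760.55
Week 3: $2,760.55 +$57.97 interest = $2,818.52; pay $562.03 → $2,256.49
Week 4: $2,256.49 +$47.38 interest = $2,303.87; pay $687.63 → $1,616.24
Week 5: $1,616.24 +$33.94 interest = $1,650.18; pay $813.23 → $836.95
Week 6: $836.95 +$17.57 interest = $854.52; pay $854.52 → $0.00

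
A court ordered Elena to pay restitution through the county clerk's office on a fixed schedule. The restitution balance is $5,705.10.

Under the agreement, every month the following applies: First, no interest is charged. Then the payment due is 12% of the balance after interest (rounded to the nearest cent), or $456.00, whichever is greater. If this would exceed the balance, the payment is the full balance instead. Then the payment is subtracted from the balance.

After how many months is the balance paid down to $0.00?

12

Month 1: opening $5,705.10; payment $684.61; balance $5,020.49
Month 2: opening $5,020.49; payment $602.46; balance $4,418.03
Month 3: opening $4,418.03; payment $530.16; balance $3,887.87
Month 4: opening $3,887.87; payment $466.54; balance $3,421.33
Month 5: opening $3,421.33; payment $456.00; balance $2,965.33
Month 6: opening $2,965.33; payment $456.00; balance $2,509.33
Month 7: opening $2,509.33; payment $456.00; balance $2,053.33
Month 8: opening $2,053.33; payment $456.00; balance $1,597.33
Month 9: opening $1,597.33; payment $456.00; balance $1,141.33
Month 10: opening $1,141.33; payment $456.00; balance $685.33
Month 11: opening $685.33; payment $456.00; balance $229.33
Month 12: opening $229.33; payment $229.33; balance $0.00
Balance reaches $0.00 in month 12.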